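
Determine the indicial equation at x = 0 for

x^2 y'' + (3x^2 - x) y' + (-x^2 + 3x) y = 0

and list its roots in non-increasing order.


Divide by x^2 to reach normal form y'' + P_1(x) y' + P_2(x) y = 0 with P_1(x) = 3 - 1/x and P_2(x) = -1 + 3/x.
x = 0 is a singular point because the y'-coefficient 3 - 1/x has a pole at x = 0 and the y-coefficient -1 + 3/x has a pole at x = 0.
It is a regular singular point because x P_1(x) = p(x) = 3x - 1 and x^2 P_2(x) = q(x) = -x^2 + 3x are polynomials, hence analytic at x = 0.
p(0) = -1,  q(0) = 0.
Indicial equation: r(r-1) + p(0) r + q(0) = 0, i.e. r^2 + (p(0) - 1) r + q(0) = 0, i.e. r^2 - 2 r = 0.
Discriminant: (-2)^2 - 4(0) = 4, so r = (2 ± 2)/2.
Solving: r_1 = 2, r_2 = 0.

indicial: r^2 - 2 r = 0; roots r_1 = 2, r_2 = 0


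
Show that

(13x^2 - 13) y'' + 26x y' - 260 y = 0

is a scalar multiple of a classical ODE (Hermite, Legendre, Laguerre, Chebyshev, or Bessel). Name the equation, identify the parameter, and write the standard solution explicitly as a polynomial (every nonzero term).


All three coefficients share the factor -13; dividing through by -13 gives  (1 - x^2) y'' - 2x y' + 20 y = 0.
This matches the Legendre equation (1 - x^2) y'' - 2x y' + n(n+1) y = 0 (note the -2x y' term) with n(n+1) = 20, so n = 4; the polynomial solution is P_4(x).
With y = sum_k a_k x^k, matching x^k gives (k+2)(k+1) a_{k+2} = [k(k+1) - n(n+1)] a_k = (k - 4)(k + 5) a_k. The right side vanishes at k = 4, so the series with the parity of 4 terminates at degree 4.
Standard normalization (P_n(1) = 1): leading coefficient (2n)!/(2^n (n!)^2) = 40320/(16*576) = 35/8, so a_4 = 35/8. Work downward with a_k = (k+1)(k+2) a_{k+2} / ((k - 4)(k + 5)):
  a_2 = (3)(4)(35/8) / ((2 - 4)(2 + 5)) = (105/2)/(-14) = -15/4
  a_0 = (1)(2)(-15/4) / ((0 - 4)(0 + 5)) = (-15/2)/(-20) = 3/8
Hence P_4(x) = 35 x^4/8 - 15 x^2/4 + 3/8.

P_4(x); series = 35 x^4/8 - 15 x^2/4 + 3/8


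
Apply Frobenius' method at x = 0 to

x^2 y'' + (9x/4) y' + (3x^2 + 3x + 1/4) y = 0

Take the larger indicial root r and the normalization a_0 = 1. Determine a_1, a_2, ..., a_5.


Write in Frobenius form y'' + (p(x)/x) y' + (q(x)/x^2) y = 0:
  p(x) = 9/4,  q(x) = 3x^2 + 3x + 1/4.
Indicial equation: r(r-1) + (9/4) r + (1/4) = 0 -> roots r_1 = -1/4, r_2 = -1.
Take r = r_1 = -1/4. Let y(x) = x^r sum_{n>=0} a_n x^n with a_0 = 1.
Substitute y = x^r sum a_n x^n and match x^{r+n}. The recurrence is
  D(n) a_n + 3 a_{n-1} + 3 a_{n-2} = 0,  where D(n) = (r+n)(r+n-1) + (9/4)(r+n) + (1/4).
  a_n = [-3 a_{n-1} - 3 a_{n-2}] / D(n).
Since the indicial polynomial factors as (r - r_1)(r - r_2), D(n) = (r_1 + n - r_1)(r_1 + n - r_2) = n(n + 3/4).
Evaluating step by step (a_0 = 1):
  n = 1: D(1) = 1(1 + 3/4) = 7/4; numerator = -3(1) = -3; a_1 = (-3)/(7/4) = -12/7
  n = 2: D(2) = 2(2 + 3/4) = 11/2; numerator = -3(-12/7) - 3(1) = 15/7; a_2 = (15/7)/(11/2) = 30/77
  n = 3: D(3) = 3(3 + 3/4) = 45/4; numerator = -3(30/77) - 3(-12/7) = 306/77; a_3 = (306/77)/(45/4) = 136/385
  n = 4: D(4) = 4(4 + 3/4) = 19; numerator = -3(136/385) - 3(30/77) = -78/35; a_4 = (-78/35)/(19) = -78/665
  n = 5: D(5) = 5(5 + 3/4) = 115/4; numerator = -3(-78/665) - 3(136/385) = -5178/7315; a_5 = (-5178/7315)/(115/4) = -20712/841225

r = -1/4; a_0 = 1; a_1 = -12/7; a_2 = 30/77; a_3 = 136/385; a_4 = -78/665; a_5 = -20712/841225


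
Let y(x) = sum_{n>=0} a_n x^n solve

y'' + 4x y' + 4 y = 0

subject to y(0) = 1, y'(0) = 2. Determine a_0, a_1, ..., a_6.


Ansatz: y(x) = sum_{n>=0} a_n x^n, so y'(x) = sum_{n>=1} n a_n x^(n-1) and y''(x) = sum_{n>=2} n(n-1) a_n x^(n-2).
Substitute into P(x) y'' + Q(x) y' + R(x) y = 0 with P(x) = 1, Q(x) = 4x, R(x) = 4, and match powers of x.
Initial conditions: a_0 = 1, a_1 = 2.
Setting the coefficient of each power of x to zero and solving order by order (substituting the coefficients already found):
  x^0: 2 a_2 + 4 a_0 = 0  ->  2 a_2 = -4 a_0 = -4  ->  a_2 = -2
  x^1: 6 a_3 + 8 a_1 = 0  ->  6 a_3 = -8 a_1 = -16  ->  a_3 = -8/3
  x^2: 12 a_4 + 12 a_2 = 0  ->  12 a_4 = -12 a_2 = 24  ->  a_4 = 2
  x^3: 20 a_5 + 16 a_3 = 0  ->  20 a_5 = -16 a_3 = 128/3  ->  a_5 = 32/15
  x^4: 30 a_6 + 20 a_4 = 0  ->  30 a_6 = -20 a_4 = -40  ->  a_6 = -4/3
Truncated series: y(x) = 1 + 2 x - 2 x^2 - (8/3) x^3 + 2 x^4 + (32/15) x^5 - (4/3) x^6 + O(x^7).

a_0 = 1; a_1 = 2; a_2 = -2; a_3 = -8/3; a_4 = 2; a_5 = 32/15; a_6 = -4/3


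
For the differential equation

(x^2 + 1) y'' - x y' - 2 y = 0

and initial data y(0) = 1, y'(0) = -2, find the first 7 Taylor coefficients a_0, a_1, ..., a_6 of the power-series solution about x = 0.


Ansatz: y(x) = sum_{n>=0} a_n x^n, so y'(x) = sum_{n>=1} n a_n x^(n-1) and y''(x) = sum_{n>=2} n(n-1) a_n x^(n-2).
Substitute into P(x) y'' + Q(x) y' + R(x) y = 0 with P(x) = x^2 + 1, Q(x) = -x, R(x) = -2, and match powers of x.
Initial conditions: a_0 = 1, a_1 = -2.
Setting the coefficient of each power of x to zero and solving order by order (substituting the coefficients already found):
  x^0: 2 a_2 - 2 a_0 = 0  ->  2 a_2 = 2 a_0 = 2  ->  a_2 = 1
  x^1: 6 a_3 - 3 a_1 = 0  ->  6 a_3 = 3 a_1 = -6  ->  a_3 = -1
  x^2: 12 a_4 - 2 a_2 = 0  ->  12 a_4 = 2 a_2 = 2  ->  a_4 = 1/6
  x^3: 20 a_5 + a_3 = 0  ->  20 a_5 = -a_3 = 1  ->  a_5 = 1/20
  x^4: 30 a_6 + 6 a_4 = 0  ->  30 a_6 = -6 a_4 = -1  ->  a_6 = -1/30
Truncated series: y(x) = 1 - 2 x + x^2 - x^3 + (1/6) x^4 + (1/20) x^5 - (1/30) x^6 + O(x^7).

a_0 = 1; a_1 = -2; a_2 = 1; a_3 = -1; a_4 = 1/6; a_5 = 1/20; a_6 = -1/30


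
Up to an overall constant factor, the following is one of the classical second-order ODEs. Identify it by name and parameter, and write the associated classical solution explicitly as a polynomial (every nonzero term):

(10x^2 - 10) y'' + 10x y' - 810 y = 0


All three coefficients share the factor -10; dividing through by -10 gives  (1 - x^2) y'' - x y' + 81 y = 0.
This matches the Chebyshev equation (1 - x^2) y'' - x y' + n^2 y = 0 (note the -x y' term, not -2x y') with n^2 = 81, so n = 9; the polynomial solution is T_9(x).
With y = sum_k a_k x^k, matching x^k gives (k+2)(k+1) a_{k+2} = (k^2 - n^2) a_k = (k - 9)(k + 9) a_k. The right side vanishes at k = 9, so the series with the parity of 9 terminates at degree 9.
Standard normalization: leading coefficient of T_n is 2^(n-1), so a_9 = 2^8 = 256. Work downward with a_k = (k+1)(k+2) a_{k+2} / ((k - 9)(k + 9)):
  a_7 = (8)(9)(256) / ((7 - 9)(7 + 9)) = 18432/(-32) = -576
  a_5 = (6)(7)(-576) / ((5 - 9)(5 + 9)) = -24192/(-56) = 432
  a_3 = (4)(5)(432) / ((3 - 9)(3 + 9)) = 8640/(-72) = -120
  a_1 = (2)(3)(-120) / ((1 - 9)(1 + 9)) = -720/(-80) = 9
Hence T_9(x) = 256 x^9 - 576 x^7 + 432 x^5 - 120 x^3 + 9 x.

T_9(x); series = 256 x^9 - 576 x^7 + 432 x^5 - 120 x^3 + 9 x


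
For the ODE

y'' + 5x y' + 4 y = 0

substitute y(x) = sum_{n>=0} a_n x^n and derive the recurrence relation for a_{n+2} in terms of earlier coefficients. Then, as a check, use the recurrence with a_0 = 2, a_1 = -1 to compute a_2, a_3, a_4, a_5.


Substitute y = sum_n a_n x^n.
y''(x) has coefficient (n+2)(n+1) a_{n+2} at x^n;
5 x y'(x) has coefficient 5 n a_n at x^n (shift);
4 y(x) has coefficient 4 a_n at x^n.
Matching x^n: (n+2)(n+1) a_{n+2} + (5n + 4) a_n = 0.
Thus a_{n+2} = (-5n - 4) / ((n+1)(n+2)) * a_n.

Check with a_0 = 2, a_1 = -1 (apply the recurrence for n = 0, 1, 2, 3): a_0 = 2, a_1 = -1, a_2 = -4, a_3 = 3/2, a_4 = 14/3, a_5 = -57/40.

a_(n+2) = (-5n - 4) / ((n+1)(n+2)) * a_n; check: a_0 = 2, a_1 = -1, a_2 = -4, a_3 = 3/2, a_4 = 14/3, a_5 = -57/40


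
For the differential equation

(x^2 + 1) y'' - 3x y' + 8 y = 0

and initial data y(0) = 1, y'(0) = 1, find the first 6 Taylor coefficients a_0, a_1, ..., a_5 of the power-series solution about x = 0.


Ansatz: y(x) = sum_{n>=0} a_n x^n, so y'(x) = sum_{n>=1} n a_n x^(n-1) and y''(x) = sum_{n>=2} n(n-1) a_n x^(n-2).
Substitute into P(x) y'' + Q(x) y' + R(x) y = 0 with P(x) = x^2 + 1, Q(x) = -3x, R(x) = 8, and match powers of x.
Initial conditions: a_0 = 1, a_1 = 1.
Setting the coefficient of each power of x to zero and solving order by order (substituting the coefficients already found):
  x^0: 2 a_2 + 8 a_0 = 0  ->  2 a_2 = -8 a_0 = -8  ->  a_2 = -4
  x^1: 6 a_3 + 5 a_1 = 0  ->  6 a_3 = -5 a_1 = -5  ->  a_3 = -5/6
  x^2: 12 a_4 + 4 a_2 = 0  ->  12 a_4 = -4 a_2 = 16  ->  a_4 = 4/3
  x^3: 20 a_5 + 5 a_3 = 0  ->  20 a_5 = -5 a_3 = 25/6  ->  a_5 = 5/24
Truncated series: y(x) = 1 + x - 4 x^2 - (5/6) x^3 + (4/3) x^4 + (5/24) x^5 + O(x^6).

a_0 = 1; a_1 = 1; a_2 = -4; a_3 = -5/6; a_4 = 4/3; a_5 = 5/24


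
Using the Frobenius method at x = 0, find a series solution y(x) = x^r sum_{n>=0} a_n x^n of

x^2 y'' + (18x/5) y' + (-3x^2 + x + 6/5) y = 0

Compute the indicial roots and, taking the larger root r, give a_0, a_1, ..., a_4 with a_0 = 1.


Write in Frobenius form y'' + (p(x)/x) y' + (q(x)/x^2) y = 0:
  p(x) = 18/5,  q(x) = -3x^2 + x + 6/5.
Indicial equation: r(r-1) + (18/5) r + (6/5) = 0 -> roots r_1 = -3/5, r_2 = -2.
Take r = r_1 = -3/5. Let y(x) = x^r sum_{n>=0} a_n x^n with a_0 = 1.
Substitute y = x^r sum a_n x^n and match x^{r+n}. The recurrence is
  D(n) a_n + 1 a_{n-1} - 3 a_{n-2} = 0,  where D(n) = (r+n)(r+n-1) + (18/5)(r+n) + (6/5).
  a_n = [-1 a_{n-1} + 3 a_{n-2}] / D(n).
Since the indicial polynomial factors as (r - r_1)(r - r_2), D(n) = (r_1 + n - r_1)(r_1 + n - r_2) = n(n + 7/5).
Evaluating step by step (a_0 = 1):
  n = 1: D(1) = 1(1 + 7/5) = 12/5; numerator = -1(1) = -1; a_1 = (-1)/(12/5) = -5/12
  n = 2: D(2) = 2(2 + 7/5) = 34/5; numerator = -1(-5/12) + 3(1) = 41/12; a_2 = (41/12)/(34/5) = 205/408
  n = 3: D(3) = 3(3 + 7/5) = 66/5; numerator = -1(205/408) + 3(-5/12) = -715/408; a_3 = (-715/408)/(66/5) = -325/2448
  n = 4: D(4) = 4(4 + 7/5) = 108/5; numerator = -1(-325/2448) + 3(205/408) = 4015/2448; a_4 = (4015/2448)/(108/5) = 20075/264384

r = -3/5; a_0 = 1; a_1 = -5/12; a_2 = 205/408; a_3 = -325/2448; a_4 = 20075/264384


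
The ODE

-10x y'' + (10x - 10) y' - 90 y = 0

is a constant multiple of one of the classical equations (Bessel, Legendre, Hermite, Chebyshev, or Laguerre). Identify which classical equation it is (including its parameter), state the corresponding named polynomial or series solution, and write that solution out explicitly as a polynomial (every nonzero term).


All three coefficients share the factor -10; dividing through by -10 gives  x y'' + (1 - x) y' + 9 y = 0.
This matches the Laguerre equation x y'' + (1 - x) y' + n y = 0 with n = 9; the polynomial solution is L_9(x).
With y = sum_k a_k x^k, matching x^k gives (k+1)k a_{k+1} + (k+1) a_{k+1} - k a_k + n a_k = 0, i.e. (k+1)^2 a_{k+1} = (k - n) a_k = (k - 9) a_k. The right side vanishes at k = 9, so the series terminates at degree 9.
Standard normalization L_n(0) = 1 gives a_0 = 1. Work upward with a_{k+1} = (k - 9) a_k / (k+1)^2:
  a_1 = (0 - 9)(1) / 1^2 = -9/1 = -9
  a_2 = (1 - 9)(-9) / 2^2 = 72/4 = 18
  a_3 = (2 - 9)(18) / 3^2 = -126/9 = -14
  a_4 = (3 - 9)(-14) / 4^2 = 84/16 = 21/4
  a_5 = (4 - 9)(21/4) / 5^2 = (-105/4)/25 = -21/20
  a_6 = (5 - 9)(-21/20) / 6^2 = (21/5)/36 = 7/60
  a_7 = (6 - 9)(7/60) / 7^2 = (-7/20)/49 = -1/140
  a_8 = (7 - 9)(-1/140) / 8^2 = (1/70)/64 = 1/4480
  a_9 = (8 - 9)(1/4480) / 9^2 = (-1/4480)/81 = -1/362880
Hence L_9(x) = -x^9/362880 + x^8/4480 - x^7/140 + 7 x^6/60 - 21 x^5/20 + 21 x^4/4 - 14 x^3 + 18 x^2 - 9 x + 1.

L_9(x); series = -x^9/362880 + x^8/4480 - x^7/140 + 7 x^6/60 - 21 x^5/20 + 21 x^4/4 - 14 x^3 + 18 x^2 - 9 x + 1


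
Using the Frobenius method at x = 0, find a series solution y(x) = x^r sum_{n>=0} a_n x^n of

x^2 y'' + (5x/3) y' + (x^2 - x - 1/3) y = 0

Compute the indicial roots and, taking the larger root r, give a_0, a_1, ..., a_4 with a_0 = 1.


Write in Frobenius form y'' + (p(x)/x) y' + (q(x)/x^2) y = 0:
  p(x) = 5/3,  q(x) = x^2 - x - 1/3.
Indicial equation: r(r-1) + (5/3) r + (-1/3) = 0 -> roots r_1 = 1/3, r_2 = -1.
Take r = r_1 = 1/3. Let y(x) = x^r sum_{n>=0} a_n x^n with a_0 = 1.
Substitute y = x^r sum a_n x^n and match x^{r+n}. The recurrence is
  D(n) a_n - 1 a_{n-1} + 1 a_{n-2} = 0,  where D(n) = (r+n)(r+n-1) + (5/3)(r+n) + (-1/3).
  a_n = [1 a_{n-1} - 1 a_{n-2}] / D(n).
Since the indicial polynomial factors as (r - r_1)(r - r_2), D(n) = (r_1 + n - r_1)(r_1 + n - r_2) = n(n + 4/3).
Evaluating step by step (a_0 = 1):
  n = 1: D(1) = 1(1 + 4/3) = 7/3; numerator = 1(1) = 1; a_1 = (1)/(7/3) = 3/7
  n = 2: D(2) = 2(2 + 4/3) = 20/3; numerator = 1(3/7) - 1(1) = -4/7; a_2 = (-4/7)/(20/3) = -3/35
  n = 3: D(3) = 3(3 + 4/3) = 13; numerator = 1(-3/35) - 1(3/7) = -18/35; a_3 = (-18/35)/(13) = -18/455
  n = 4: D(4) = 4(4 + 4/3) = 64/3; numerator = 1(-18/455) - 1(-3/35) = 3/65; a_4 = (3/65)/(64/3) = 9/4160

r = 1/3; a_0 = 1; a_1 = 3/7; a_2 = -3/35; a_3 = -18/455; a_4 = 9/4160


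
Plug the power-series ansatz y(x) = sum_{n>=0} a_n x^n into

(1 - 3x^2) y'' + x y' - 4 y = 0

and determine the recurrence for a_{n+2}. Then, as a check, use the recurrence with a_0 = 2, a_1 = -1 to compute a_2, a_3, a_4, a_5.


Substitute y = sum_n a_n x^n.
(1 - 3 x^2) y'' contributes (n+2)(n+1) a_{n+2} - 3 n(n-1) a_n at x^n.
x y'(x) contributes n a_n at x^n.
-4 y(x) contributes -4 a_n at x^n.
Matching x^n: (n+2)(n+1) a_{n+2} + (-3 n(n-1) + n - 4) a_n = 0.
Thus a_{n+2} = (3 n(n-1) - n + 4) / ((n+1)(n+2)) * a_n.

Check with a_0 = 2, a_1 = -1 (apply the recurrence for n = 0, 1, 2, 3): a_0 = 2, a_1 = -1, a_2 = 4, a_3 = -1/2, a_4 = 8/3, a_5 = -19/40.

a_(n+2) = (3 n(n-1) - n + 4) / ((n+1)(n+2)) * a_n; check: a_0 = 2, a_1 = -1, a_2 = 4, a_3 = -1/2, a_4 = 8/3, a_5 = -19/40


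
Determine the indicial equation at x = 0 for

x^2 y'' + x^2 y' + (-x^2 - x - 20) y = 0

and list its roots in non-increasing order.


Divide by x^2 to reach normal form y'' + P_1(x) y' + P_2(x) y = 0 with P_1(x) = 1 and P_2(x) = -1 - 1/x - 20/x^2.
x = 0 is a singular point because the y-coefficient -1 - 1/x - 20/x^2 has a pole at x = 0.
It is a regular singular point because x P_1(x) = p(x) = x and x^2 P_2(x) = q(x) = -x^2 - x - 20 are polynomials, hence analytic at x = 0.
p(0) = 0,  q(0) = -20.
Indicial equation: r(r-1) + p(0) r + q(0) = 0, i.e. r^2 + (p(0) - 1) r + q(0) = 0, i.e. r^2 - 1 r - 20 = 0.
Discriminant: (-1)^2 - 4(-20) = 81, so r = (1 ± 9)/2.
Solving: r_1 = 5, r_2 = -4.

indicial: r^2 - 1 r - 20 = 0; roots r_1 = 5, r_2 = -4


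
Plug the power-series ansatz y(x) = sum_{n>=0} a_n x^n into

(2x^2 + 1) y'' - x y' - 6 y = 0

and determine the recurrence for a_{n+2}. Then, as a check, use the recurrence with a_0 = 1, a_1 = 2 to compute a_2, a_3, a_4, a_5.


Substitute y = sum_n a_n x^n.
(1 + 2 x^2) y'' contributes (n+2)(n+1) a_{n+2} + 2 n(n-1) a_n at x^n.
-x y'(x) contributes -n a_n at x^n.
-6 y(x) contributes -6 a_n at x^n.
Matching x^n: (n+2)(n+1) a_{n+2} + (2 n(n-1) - n - 6) a_n = 0.
Thus a_{n+2} = (-2 n(n-1) + n + 6) / ((n+1)(n+2)) * a_n.

Check with a_0 = 1, a_1 = 2 (apply the recurrence for n = 0, 1, 2, 3): a_0 = 1, a_1 = 2, a_2 = 3, a_3 = 7/3, a_4 = 1, a_5 = -7/20.

a_(n+2) = (-2 n(n-1) + n + 6) / ((n+1)(n+2)) * a_n; check: a_0 = 1, a_1 = 2, a_2 = 3, a_3 = 7/3, a_4 = 1, a_5 = -7/20


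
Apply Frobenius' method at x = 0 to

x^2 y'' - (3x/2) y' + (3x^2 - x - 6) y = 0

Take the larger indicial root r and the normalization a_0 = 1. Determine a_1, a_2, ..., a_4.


Write in Frobenius form y'' + (p(x)/x) y' + (q(x)/x^2) y = 0:
  p(x) = -3/2,  q(x) = 3x^2 - x - 6.
Indicial equation: r(r-1) + (-3/2) r + (-6) = 0 -> roots r_1 = 4, r_2 = -3/2.
Take r = r_1 = 4. Let y(x) = x^r sum_{n>=0} a_n x^n with a_0 = 1.
Substitute y = x^r sum a_n x^n and match x^{r+n}. The recurrence is
  D(n) a_n - 1 a_{n-1} + 3 a_{n-2} = 0,  where D(n) = (r+n)(r+n-1) + (-3/2)(r+n) + (-6).
  a_n = [1 a_{n-1} - 3 a_{n-2}] / D(n).
Since the indicial polynomial factors as (r - r_1)(r - r_2), D(n) = (r_1 + n - r_1)(r_1 + n - r_2) = n(n + 11/2).
Evaluating step by step (a_0 = 1):
  n = 1: D(1) = 1(1 + 11/2) = 13/2; numerator = 1(1) = 1; a_1 = (1)/(13/2) = 2/13
  n = 2: D(2) = 2(2 + 11/2) = 15; numerator = 1(2/13) - 3(1) = -37/13; a_2 = (-37/13)/(15) = -37/195
  n = 3: D(3) = 3(3 + 11/2) = 51/2; numerator = 1(-37/195) - 3(2/13) = -127/195; a_3 = (-127/195)/(51/2) = -254/9945
  n = 4: D(4) = 4(4 + 11/2) = 38; numerator = 1(-254/9945) - 3(-37/195) = 5407/9945; a_4 = (5407/9945)/(38) = 5407/377910

r = 4; a_0 = 1; a_1 = 2/13; a_2 = -37/195; a_3 = -254/9945; a_4 = 5407/377910


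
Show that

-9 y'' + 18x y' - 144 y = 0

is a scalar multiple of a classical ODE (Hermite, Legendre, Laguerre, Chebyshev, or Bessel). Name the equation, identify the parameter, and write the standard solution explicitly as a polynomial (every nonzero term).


All three coefficients share the factor -9; dividing through by -9 gives  y'' - 2x y' + 16 y = 0.
This matches the Hermite equation y'' - 2x y' + 2n y = 0 with 2n = 16, so n = 8; the polynomial solution is H_8(x).
With y = sum_k a_k x^k, matching x^k gives (k+2)(k+1) a_{k+2} = 2(k - n) a_k = 2(k - 8) a_k. The right side vanishes at k = 8, so the series with the parity of 8 terminates at degree 8.
Standard normalization: leading coefficient of H_n is 2^n, so a_8 = 2^8 = 256. Work downward with a_k = (k+1)(k+2) a_{k+2} / (2(k - n)):
  a_6 = (7)(8)(256) / (2(6 - 8)) = 14336/(-4) = -3584
  a_4 = (5)(6)(-3584) / (2(4 - 8)) = -107520/(-8) = 13440
  a_2 = (3)(4)(13440) / (2(2 - 8)) = 161280/(-12) = -13440
  a_0 = (1)(2)(-13440) / (2(0 - 8)) = -26880/(-16) = 1680
Hence H_8(x) = 256 x^8 - 3584 x^6 + 13440 x^4 - 13440 x^2 + 1680.

H_8(x); series = 256 x^8 - 3584 x^6 + 13440 x^4 - 13440 x^2 + 1680


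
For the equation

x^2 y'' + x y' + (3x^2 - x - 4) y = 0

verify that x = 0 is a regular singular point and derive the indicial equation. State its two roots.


Divide by x^2 to reach normal form y'' + P_1(x) y' + P_2(x) y = 0 with P_1(x) = 1/x and P_2(x) = 3 - 1/x - 4/x^2.
x = 0 is a singular point because the y'-coefficient 1/x has a pole at x = 0 and the y-coefficient 3 - 1/x - 4/x^2 has a pole at x = 0.
It is a regular singular point because x P_1(x) = p(x) = 1 and x^2 P_2(x) = q(x) = 3x^2 - x - 4 are polynomials, hence analytic at x = 0.
p(0) = 1,  q(0) = -4.
Indicial equation: r(r-1) + p(0) r + q(0) = 0, i.e. r^2 + (p(0) - 1) r + q(0) = 0, i.e. r^2 - 4 = 0.
Discriminant: (0)^2 - 4(-4) = 16, so r = (0 ± 4)/2.
Solving: r_1 = 2, r_2 = -2.

indicial: r^2 - 4 = 0; roots r_1 = 2, r_2 = -2


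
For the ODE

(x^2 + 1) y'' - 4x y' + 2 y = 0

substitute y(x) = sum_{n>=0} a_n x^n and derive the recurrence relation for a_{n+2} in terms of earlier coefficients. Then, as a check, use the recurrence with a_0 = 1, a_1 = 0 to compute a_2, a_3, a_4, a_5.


Substitute y = sum_n a_n x^n.
(1 + 1 x^2) y'' contributes (n+2)(n+1) a_{n+2} + n(n-1) a_n at x^n.
-4 x y'(x) contributes -4 n a_n at x^n.
2 y(x) contributes 2 a_n at x^n.
Matching x^n: (n+2)(n+1) a_{n+2} + (n(n-1) - 4 n + 2) a_n = 0.
Thus a_{n+2} = (-n(n-1) + 4 n - 2) / ((n+1)(n+2)) * a_n.

Check with a_0 = 1, a_1 = 0 (apply the recurrence for n = 0, 1, 2, 3): a_0 = 1, a_1 = 0, a_2 = -1, a_3 = 0, a_4 = -1/3, a_5 = 0.

a_(n+2) = (-n(n-1) + 4 n - 2) / ((n+1)(n+2)) * a_n; check: a_0 = 1, a_1 = 0, a_2 = -1, a_3 = 0, a_4 = -1/3, a_5 = 0


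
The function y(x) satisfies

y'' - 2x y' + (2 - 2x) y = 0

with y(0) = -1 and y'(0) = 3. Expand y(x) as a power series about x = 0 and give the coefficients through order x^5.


Ansatz: y(x) = sum_{n>=0} a_n x^n, so y'(x) = sum_{n>=1} n a_n x^(n-1) and y''(x) = sum_{n>=2} n(n-1) a_n x^(n-2).
Substitute into P(x) y'' + Q(x) y' + R(x) y = 0 with P(x) = 1, Q(x) = -2x, R(x) = 2 - 2x, and match powers of x.
Initial conditions: a_0 = -1, a_1 = 3.
Setting the coefficient of each power of x to zero and solving order by order (substituting the coefficients already found):
  x^0: 2 a_2 + 2 a_0 = 0  ->  2 a_2 = -2 a_0 = 2  ->  a_2 = 1
  x^1: 6 a_3 - 2 a_0 = 0  ->  6 a_3 = 2 a_0 = -2  ->  a_3 = -1/3
  x^2: 12 a_4 - 2 a_2 - 2 a_1 = 0  ->  12 a_4 = 2 a_2 + 2 a_1 = 8  ->  a_4 = 2/3
  x^3: 20 a_5 - 4 a_3 - 2 a_2 = 0  ->  20 a_5 = 4 a_3 + 2 a_2 = 2/3  ->  a_5 = 1/30
Truncated series: y(x) = -1 + 3 x + x^2 - (1/3) x^3 + (2/3) x^4 + (1/30) x^5 + O(x^6).

a_0 = -1; a_1 = 3; a_2 = 1; a_3 = -1/3; a_4 = 2/3; a_5 = 1/30


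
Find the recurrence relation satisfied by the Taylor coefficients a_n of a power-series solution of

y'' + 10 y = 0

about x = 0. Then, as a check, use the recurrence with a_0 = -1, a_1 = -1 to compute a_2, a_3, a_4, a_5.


Substitute y = sum_n a_n x^n into y'' + (const) y = 0.
y''(x) = sum_{n>=0} (n+2)(n+1) a_{n+2} x^n.
The ODE becomes sum_n [(n+2)(n+1) a_{n+2} + 10 a_n] x^n = 0.
Setting each coefficient to zero gives the recurrence:
  (n+2)(n+1) a_{n+2} + 10 a_n = 0,
  a_{n+2} = -10 / ((n+1)(n+2)) a_n.

Check with a_0 = -1, a_1 = -1 (apply the recurrence for n = 0, 1, 2, 3): a_0 = -1, a_1 = -1, a_2 = 5, a_3 = 5/3, a_4 = -25/6, a_5 = -5/6.

a_{n+2} = -10/((n+1)(n+2)) * a_n; check: a_0 = -1, a_1 = -1, a_2 = 5, a_3 = 5/3, a_4 = -25/6, a_5 = -5/6


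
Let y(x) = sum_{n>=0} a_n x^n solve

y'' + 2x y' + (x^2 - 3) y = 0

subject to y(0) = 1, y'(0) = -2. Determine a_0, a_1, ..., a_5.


Ansatz: y(x) = sum_{n>=0} a_n x^n, so y'(x) = sum_{n>=1} n a_n x^(n-1) and y''(x) = sum_{n>=2} n(n-1) a_n x^(n-2).
Substitute into P(x) y'' + Q(x) y' + R(x) y = 0 with P(x) = 1, Q(x) = 2x, R(x) = x^2 - 3, and match powers of x.
Initial conditions: a_0 = 1, a_1 = -2.
Setting the coefficient of each power of x to zero and solving order by order (substituting the coefficients already found):
  x^0: 2 a_2 - 3 a_0 = 0  ->  2 a_2 = 3 a_0 = 3  ->  a_2 = 3/2
  x^1: 6 a_3 - a_1 = 0  ->  6 a_3 = a_1 = -2  ->  a_3 = -1/3
  x^2: 12 a_4 + a_2 + a_0 = 0  ->  12 a_4 = -a_2 - a_0 = -5/2  ->  a_4 = -5/24
  x^3: 20 a_5 + 3 a_3 + a_1 = 0  ->  20 a_5 = -3 a_3 - a_1 = 3  ->  a_5 = 3/20
Truncated series: y(x) = 1 - 2 x + (3/2) x^2 - (1/3) x^3 - (5/24) x^4 + (3/20) x^5 + O(x^6).

a_0 = 1; a_1 = -2; a_2 = 3/2; a_3 = -1/3; a_4 = -5/24; a_5 = 3/20


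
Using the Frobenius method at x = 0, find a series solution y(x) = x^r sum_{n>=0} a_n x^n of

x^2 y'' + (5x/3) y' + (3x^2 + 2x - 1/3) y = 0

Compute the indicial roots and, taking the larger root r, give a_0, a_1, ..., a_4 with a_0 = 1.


Write in Frobenius form y'' + (p(x)/x) y' + (q(x)/x^2) y = 0:
  p(x) = 5/3,  q(x) = 3x^2 + 2x - 1/3.
Indicial equation: r(r-1) + (5/3) r + (-1/3) = 0 -> roots r_1 = 1/3, r_2 = -1.
Take r = r_1 = 1/3. Let y(x) = x^r sum_{n>=0} a_n x^n with a_0 = 1.
Substitute y = x^r sum a_n x^n and match x^{r+n}. The recurrence is
  D(n) a_n + 2 a_{n-1} + 3 a_{n-2} = 0,  where D(n) = (r+n)(r+n-1) + (5/3)(r+n) + (-1/3).
  a_n = [-2 a_{n-1} - 3 a_{n-2}] / D(n).
Since the indicial polynomial factors as (r - r_1)(r - r_2), D(n) = (r_1 + n - r_1)(r_1 + n - r_2) = n(n + 4/3).
Evaluating step by step (a_0 = 1):
  n = 1: D(1) = 1(1 + 4/3) = 7/3; numerator = -2(1) = -2; a_1 = (-2)/(7/3) = -6/7
  n = 2: D(2) = 2(2 + 4/3) = 20/3; numerator = -2(-6/7) - 3(1) = -9/7; a_2 = (-9/7)/(20/3) = -27/140
  n = 3: D(3) = 3(3 + 4/3) = 13; numerator = -2(-27/140) - 3(-6/7) = 207/70; a_3 = (207/70)/(13) = 207/910
  n = 4: D(4) = 4(4 + 4/3) = 64/3; numerator = -2(207/910) - 3(-27/140) = 45/364; a_4 = (45/364)/(64/3) = 135/23296

r = 1/3; a_0 = 1; a_1 = -6/7; a_2 = -27/140; a_3 = 207/910; a_4 = 135/23296


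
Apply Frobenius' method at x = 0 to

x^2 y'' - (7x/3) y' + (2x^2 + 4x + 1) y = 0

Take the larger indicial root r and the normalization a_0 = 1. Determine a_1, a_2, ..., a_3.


Write in Frobenius form y'' + (p(x)/x) y' + (q(x)/x^2) y = 0:
  p(x) = -7/3,  q(x) = 2x^2 + 4x + 1.
Indicial equation: r(r-1) + (-7/3) r + (1) = 0 -> roots r_1 = 3, r_2 = 1/3.
Take r = r_1 = 3. Let y(x) = x^r sum_{n>=0} a_n x^n with a_0 = 1.
Substitute y = x^r sum a_n x^n and match x^{r+n}. The recurrence is
  D(n) a_n + 4 a_{n-1} + 2 a_{n-2} = 0,  where D(n) = (r+n)(r+n-1) + (-7/3)(r+n) + (1).
  a_n = [-4 a_{n-1} - 2 a_{n-2}] / D(n).
Since the indicial polynomial factors as (r - r_1)(r - r_2), D(n) = (r_1 + n - r_1)(r_1 + n - r_2) = n(n + 8/3).
Evaluating step by step (a_0 = 1):
  n = 1: D(1) = 1(1 + 8/3) = 11/3; numerator = -4(1) = -4; a_1 = (-4)/(11/3) = -12/11
  n = 2: D(2) = 2(2 + 8/3) = 28/3; numerator = -4(-12/11) - 2(1) = 26/11; a_2 = (26/11)/(28/3) = 39/154
  n = 3: D(3) = 3(3 + 8/3) = 17; numerator = -4(39/154) - 2(-12/11) = 90/77; a_3 = (90/77)/(17) = 90/1309

r = 3; a_0 = 1; a_1 = -12/11; a_2 = 39/154; a_3 = 90/1309


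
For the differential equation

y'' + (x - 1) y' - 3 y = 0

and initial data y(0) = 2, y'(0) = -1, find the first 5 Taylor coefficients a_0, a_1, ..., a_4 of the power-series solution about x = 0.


Ansatz: y(x) = sum_{n>=0} a_n x^n, so y'(x) = sum_{n>=1} n a_n x^(n-1) and y''(x) = sum_{n>=2} n(n-1) a_n x^(n-2).
Substitute into P(x) y'' + Q(x) y' + R(x) y = 0 with P(x) = 1, Q(x) = x - 1, R(x) = -3, and match powers of x.
Initial conditions: a_0 = 2, a_1 = -1.
Setting the coefficient of each power of x to zero and solving order by order (substituting the coefficients already found):
  x^0: 2 a_2 - a_1 - 3 a_0 = 0  ->  2 a_2 = a_1 + 3 a_0 = 5  ->  a_2 = 5/2
  x^1: 6 a_3 - 2 a_2 - 2 a_1 = 0  ->  6 a_3 = 2 a_2 + 2 a_1 = 3  ->  a_3 = 1/2
  x^2: 12 a_4 - 3 a_3 - a_2 = 0  ->  12 a_4 = 3 a_3 + a_2 = 4  ->  a_4 = 1/3
Truncated series: y(x) = 2 - x + (5/2) x^2 + (1/2) x^3 + (1/3) x^4 + O(x^5).

a_0 = 2; a_1 = -1; a_2 = 5/2; a_3 = 1/2; a_4 = 1/3


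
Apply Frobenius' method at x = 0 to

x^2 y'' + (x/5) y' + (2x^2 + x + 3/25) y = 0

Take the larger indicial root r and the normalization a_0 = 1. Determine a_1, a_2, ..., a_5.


Write in Frobenius form y'' + (p(x)/x) y' + (q(x)/x^2) y = 0:
  p(x) = 1/5,  q(x) = 2x^2 + x + 3/25.
Indicial equation: r(r-1) + (1/5) r + (3/25) = 0 -> roots r_1 = 3/5, r_2 = 1/5.
Take r = r_1 = 3/5. Let y(x) = x^r sum_{n>=0} a_n x^n with a_0 = 1.
Substitute y = x^r sum a_n x^n and match x^{r+n}. The recurrence is
  D(n) a_n + 1 a_{n-1} + 2 a_{n-2} = 0,  where D(n) = (r+n)(r+n-1) + (1/5)(r+n) + (3/25).
  a_n = [-1 a_{n-1} - 2 a_{n-2}] / D(n).
Since the indicial polynomial factors as (r - r_1)(r - r_2), D(n) = (r_1 + n - r_1)(r_1 + n - r_2) = n(n + 2/5).
Evaluating step by step (a_0 = 1):
  n = 1: D(1) = 1(1 + 2/5) = 7/5; numerator = -1(1) = -1; a_1 = (-1)/(7/5) = -5/7
  n = 2: D(2) = 2(2 + 2/5) = 24/5; numerator = -1(-5/7) - 2(1) = -9/7; a_2 = (-9/7)/(24/5) = -15/56
  n = 3: D(3) = 3(3 + 2/5) = 51/5; numerator = -1(-15/56) - 2(-5/7) = 95/56; a_3 = (95/56)/(51/5) = 475/2856
  n = 4: D(4) = 4(4 + 2/5) = 88/5; numerator = -1(475/2856) - 2(-15/56) = 1055/2856; a_4 = (1055/2856)/(88/5) = 5275/251328
  n = 5: D(5) = 5(5 + 2/5) = 27; numerator = -1(5275/251328) - 2(475/2856) = -29625/83776; a_5 = (-29625/83776)/(27) = -9875/753984

r = 3/5; a_0 = 1; a_1 = -5/7; a_2 = -15/56; a_3 = 475/2856; a_4 = 5275/251328; a_5 = -9875/753984


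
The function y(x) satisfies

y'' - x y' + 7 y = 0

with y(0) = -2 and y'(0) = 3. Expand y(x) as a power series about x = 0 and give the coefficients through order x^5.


Ansatz: y(x) = sum_{n>=0} a_n x^n, so y'(x) = sum_{n>=1} n a_n x^(n-1) and y''(x) = sum_{n>=2} n(n-1) a_n x^(n-2).
Substitute into P(x) y'' + Q(x) y' + R(x) y = 0 with P(x) = 1, Q(x) = -x, R(x) = 7, and match powers of x.
Initial conditions: a_0 = -2, a_1 = 3.
Setting the coefficient of each power of x to zero and solving order by order (substituting the coefficients already found):
  x^0: 2 a_2 + 7 a_0 = 0  ->  2 a_2 = -7 a_0 = 14  ->  a_2 = 7
  x^1: 6 a_3 + 6 a_1 = 0  ->  6 a_3 = -6 a_1 = -18  ->  a_3 = -3
  x^2: 12 a_4 + 5 a_2 = 0  ->  12 a_4 = -5 a_2 = -35  ->  a_4 = -35/12
  x^3: 20 a_5 + 4 a_3 = 0  ->  20 a_5 = -4 a_3 = 12  ->  a_5 = 3/5
Truncated series: y(x) = -2 + 3 x + 7 x^2 - 3 x^3 - (35/12) x^4 + (3/5) x^5 + O(x^6).

a_0 = -2; a_1 = 3; a_2 = 7; a_3 = -3; a_4 = -35/12; a_5 = 3/5


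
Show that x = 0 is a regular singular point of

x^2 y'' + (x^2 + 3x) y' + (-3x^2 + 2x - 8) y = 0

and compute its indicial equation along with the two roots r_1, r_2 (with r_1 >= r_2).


Divide by x^2 to reach normal form y'' + P_1(x) y' + P_2(x) y = 0 with P_1(x) = 1 + 3/x and P_2(x) = -3 + 2/x - 8/x^2.
x = 0 is a singular point because the y'-coefficient 1 + 3/x has a pole at x = 0 and the y-coefficient -3 + 2/x - 8/x^2 has a pole at x = 0.
It is a regular singular point because x P_1(x) = p(x) = x + 3 and x^2 P_2(x) = q(x) = -3x^2 + 2x - 8 are polynomials, hence analytic at x = 0.
p(0) = 3,  q(0) = -8.
Indicial equation: r(r-1) + p(0) r + q(0) = 0, i.e. r^2 + (p(0) - 1) r + q(0) = 0, i.e. r^2 + 2 r - 8 = 0.
Discriminant: (2)^2 - 4(-8) = 36, so r = (-2 ± 6)/2.
Solving: r_1 = 2, r_2 = -4.

indicial: r^2 + 2 r - 8 = 0; roots r_1 = 2, r_2 = -4


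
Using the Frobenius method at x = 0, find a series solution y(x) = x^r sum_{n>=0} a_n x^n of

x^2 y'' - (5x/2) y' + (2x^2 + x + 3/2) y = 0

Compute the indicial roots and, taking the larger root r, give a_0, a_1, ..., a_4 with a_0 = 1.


Write in Frobenius form y'' + (p(x)/x) y' + (q(x)/x^2) y = 0:
  p(x) = -5/2,  q(x) = 2x^2 + x + 3/2.
Indicial equation: r(r-1) + (-5/2) r + (3/2) = 0 -> roots r_1 = 3, r_2 = 1/2.
Take r = r_1 = 3. Let y(x) = x^r sum_{n>=0} a_n x^n with a_0 = 1.
Substitute y = x^r sum a_n x^n and match x^{r+n}. The recurrence is
  D(n) a_n + 1 a_{n-1} + 2 a_{n-2} = 0,  where D(n) = (r+n)(r+n-1) + (-5/2)(r+n) + (3/2).
  a_n = [-1 a_{n-1} - 2 a_{n-2}] / D(n).
Since the indicial polynomial factors as (r - r_1)(r - r_2), D(n) = (r_1 + n - r_1)(r_1 + n - r_2) = n(n + 5/2).
Evaluating step by step (a_0 = 1):
  n = 1: D(1) = 1(1 + 5/2) = 7/2; numerator = -1(1) = -1; a_1 = (-1)/(7/2) = -2/7
  n = 2: D(2) = 2(2 + 5/2) = 9; numerator = -1(-2/7) - 2(1) = -12/7; a_2 = (-12/7)/(9) = -4/21
  n = 3: D(3) = 3(3 + 5/2) = 33/2; numerator = -1(-4/21) - 2(-2/7) = 16/21; a_3 = (16/21)/(33/2) = 32/693
  n = 4: D(4) = 4(4 + 5/2) = 26; numerator = -1(32/693) - 2(-4/21) = 232/693; a_4 = (232/693)/(26) = 116/9009

r = 3; a_0 = 1; a_1 = -2/7; a_2 = -4/21; a_3 = 32/693; a_4 = 116/9009


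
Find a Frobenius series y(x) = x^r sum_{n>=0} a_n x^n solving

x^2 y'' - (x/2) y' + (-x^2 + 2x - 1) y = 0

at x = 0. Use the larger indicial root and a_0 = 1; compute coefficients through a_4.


Write in Frobenius form y'' + (p(x)/x) y' + (q(x)/x^2) y = 0:
  p(x) = -1/2,  q(x) = -x^2 + 2x - 1.
Indicial equation: r(r-1) + (-1/2) r + (-1) = 0 -> roots r_1 = 2, r_2 = -1/2.
Take r = r_1 = 2. Let y(x) = x^r sum_{n>=0} a_n x^n with a_0 = 1.
Substitute y = x^r sum a_n x^n and match x^{r+n}. The recurrence is
  D(n) a_n + 2 a_{n-1} - 1 a_{n-2} = 0,  where D(n) = (r+n)(r+n-1) + (-1/2)(r+n) + (-1).
  a_n = [-2 a_{n-1} + 1 a_{n-2}] / D(n).
Since the indicial polynomial factors as (r - r_1)(r - r_2), D(n) = (r_1 + n - r_1)(r_1 + n - r_2) = n(n + 5/2).
Evaluating step by step (a_0 = 1):
  n = 1: D(1) = 1(1 + 5/2) = 7/2; numerator = -2(1) = -2; a_1 = (-2)/(7/2) = -4/7
  n = 2: D(2) = 2(2 + 5/2) = 9; numerator = -2(-4/7) + 1(1) = 15/7; a_2 = (15/7)/(9) = 5/21
  n = 3: D(3) = 3(3 + 5/2) = 33/2; numerator = -2(5/21) + 1(-4/7) = -22/21; a_3 = (-22/21)/(33/2) = -4/63
  n = 4: D(4) = 4(4 + 5/2) = 26; numerator = -2(-4/63) + 1(5/21) = 23/63; a_4 = (23/63)/(26) = 23/1638

r = 2; a_0 = 1; a_1 = -4/7; a_2 = 5/21; a_3 = -4/63; a_4 = 23/1638


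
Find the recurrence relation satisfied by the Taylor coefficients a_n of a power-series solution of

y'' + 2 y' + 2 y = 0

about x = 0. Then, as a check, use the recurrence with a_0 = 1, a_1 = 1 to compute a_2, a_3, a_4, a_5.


Substitute y = sum_n a_n x^n.
y''(x) has coefficient (n+2)(n+1) a_{n+2} at x^n;
2 y'(x) has coefficient 2 (n+1) a_{n+1} at x^n;
2 y(x) has coefficient 2 a_n at x^n.
Matching x^n: (n+2)(n+1) a_{n+2} + 2 (n+1) a_{n+1} + 2 a_n = 0.
Thus a_{n+2} = [-2 (n+1) a_{n+1} - 2 a_n] / ((n+1)(n+2)).

Check with a_0 = 1, a_1 = 1 (apply the recurrence for n = 0, 1, 2, 3): a_0 = 1, a_1 = 1, a_2 = -2, a_3 = 1, a_4 = -1/6, a_5 = -1/30.

a_(n+2) = [-2 (n+1) a_(n+1) - 2 a_n] / ((n+1)(n+2)); check: a_0 = 1, a_1 = 1, a_2 = -2, a_3 = 1, a_4 = -1/6, a_5 = -1/30


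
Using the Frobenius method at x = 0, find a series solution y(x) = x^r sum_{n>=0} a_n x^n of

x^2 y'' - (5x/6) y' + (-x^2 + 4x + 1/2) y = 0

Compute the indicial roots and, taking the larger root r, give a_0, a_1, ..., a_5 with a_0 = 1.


Write in Frobenius form y'' + (p(x)/x) y' + (q(x)/x^2) y = 0:
  p(x) = -5/6,  q(x) = -x^2 + 4x + 1/2.
Indicial equation: r(r-1) + (-5/6) r + (1/2) = 0 -> roots r_1 = 3/2, r_2 = 1/3.
Take r = r_1 = 3/2. Let y(x) = x^r sum_{n>=0} a_n x^n with a_0 = 1.
Substitute y = x^r sum a_n x^n and match x^{r+n}. The recurrence is
  D(n) a_n + 4 a_{n-1} - 1 a_{n-2} = 0,  where D(n) = (r+n)(r+n-1) + (-5/6)(r+n) + (1/2).
  a_n = [-4 a_{n-1} + 1 a_{n-2}] / D(n).
Since the indicial polynomial factors as (r - r_1)(r - r_2), D(n) = (r_1 + n - r_1)(r_1 + n - r_2) = n(n + 7/6).
Evaluating step by step (a_0 = 1):
  n = 1: D(1) = 1(1 + 7/6) = 13/6; numerator = -4(1) = -4; a_1 = (-4)/(13/6) = -24/13
  n = 2: D(2) = 2(2 + 7/6) = 19/3; numerator = -4(-24/13) + 1(1) = 109/13; a_2 = (109/13)/(19/3) = 327/247
  n = 3: D(3) = 3(3 + 7/6) = 25/2; numerator = -4(327/247) + 1(-24/13) = -1764/247; a_3 = (-1764/247)/(25/2) = -3528/6175
  n = 4: D(4) = 4(4 + 7/6) = 62/3; numerator = -4(-3528/6175) + 1(327/247) = 1173/325; a_4 = (1173/325)/(62/3) = 3519/20150
  n = 5: D(5) = 5(5 + 7/6) = 185/6; numerator = -4(3519/20150) + 1(-3528/6175) = -48618/38285; a_5 = (-48618/38285)/(185/6) = -7884/191425

r = 3/2; a_0 = 1; a_1 = -24/13; a_2 = 327/247; a_3 = -3528/6175; a_4 = 3519/20150; a_5 = -7884/191425


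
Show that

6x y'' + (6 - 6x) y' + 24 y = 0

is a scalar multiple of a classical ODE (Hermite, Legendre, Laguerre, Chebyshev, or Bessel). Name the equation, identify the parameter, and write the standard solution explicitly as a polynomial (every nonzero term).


All three coefficients share the factor 6; dividing through by 6 gives  x y'' + (1 - x) y' + 4 y = 0.
This matches the Laguerre equation x y'' + (1 - x) y' + n y = 0 with n = 4; the polynomial solution is L_4(x).
With y = sum_k a_k x^k, matching x^k gives (k+1)k a_{k+1} + (k+1) a_{k+1} - k a_k + n a_k = 0, i.e. (k+1)^2 a_{k+1} = (k - n) a_k = (k - 4) a_k. The right side vanishes at k = 4, so the series terminates at degree 4.
Standard normalization L_n(0) = 1 gives a_0 = 1. Work upward with a_{k+1} = (k - 4) a_k / (k+1)^2:
  a_1 = (0 - 4)(1) / 1^2 = -4/1 = -4
  a_2 = (1 - 4)(-4) / 2^2 = 12/4 = 3
  a_3 = (2 - 4)(3) / 3^2 = -6/9 = -2/3
  a_4 = (3 - 4)(-2/3) / 4^2 = (2/3)/16 = 1/24
Hence L_4(x) = x^4/24 - 2 x^3/3 + 3 x^2 - 4 x + 1.

L_4(x); series = x^4/24 - 2 x^3/3 + 3 x^2 - 4 x + 1


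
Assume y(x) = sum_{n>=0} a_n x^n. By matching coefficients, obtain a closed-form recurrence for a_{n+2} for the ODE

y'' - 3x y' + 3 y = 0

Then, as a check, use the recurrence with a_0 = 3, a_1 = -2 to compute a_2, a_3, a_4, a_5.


Substitute y = sum_n a_n x^n.
y''(x) has coefficient (n+2)(n+1) a_{n+2} at x^n;
-3 x y'(x) has coefficient -3 n a_n at x^n (shift);
3 y(x) has coefficient 3 a_n at x^n.
Matching x^n: (n+2)(n+1) a_{n+2} + (-3n + 3) a_n = 0.
Thus a_{n+2} = (3n - 3) / ((n+1)(n+2)) * a_n.

Check with a_0 = 3, a_1 = -2 (apply the recurrence for n = 0, 1, 2, 3): a_0 = 3, a_1 = -2, a_2 = -9/2, a_3 = 0, a_4 = -9/8, a_5 = 0.

a_(n+2) = (3n - 3) / ((n+1)(n+2)) * a_n; check: a_0 = 3, a_1 = -2, a_2 = -9/2, a_3 = 0, a_4 = -9/8, a_5 = 0


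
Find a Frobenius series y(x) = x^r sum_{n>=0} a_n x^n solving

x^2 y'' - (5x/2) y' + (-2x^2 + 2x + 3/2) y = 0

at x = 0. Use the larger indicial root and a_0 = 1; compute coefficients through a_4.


Write in Frobenius form y'' + (p(x)/x) y' + (q(x)/x^2) y = 0:
  p(x) = -5/2,  q(x) = -2x^2 + 2x + 3/2.
Indicial equation: r(r-1) + (-5/2) r + (3/2) = 0 -> roots r_1 = 3, r_2 = 1/2.
Take r = r_1 = 3. Let y(x) = x^r sum_{n>=0} a_n x^n with a_0 = 1.
Substitute y = x^r sum a_n x^n and match x^{r+n}. The recurrence is
  D(n) a_n + 2 a_{n-1} - 2 a_{n-2} = 0,  where D(n) = (r+n)(r+n-1) + (-5/2)(r+n) + (3/2).
  a_n = [-2 a_{n-1} + 2 a_{n-2}] / D(n).
Since the indicial polynomial factors as (r - r_1)(r - r_2), D(n) = (r_1 + n - r_1)(r_1 + n - r_2) = n(n + 5/2).
Evaluating step by step (a_0 = 1):
  n = 1: D(1) = 1(1 + 5/2) = 7/2; numerator = -2(1) = -2; a_1 = (-2)/(7/2) = -4/7
  n = 2: D(2) = 2(2 + 5/2) = 9; numerator = -2(-4/7) + 2(1) = 22/7; a_2 = (22/7)/(9) = 22/63
  n = 3: D(3) = 3(3 + 5/2) = 33/2; numerator = -2(22/63) + 2(-4/7) = -116/63; a_3 = (-116/63)/(33/2) = -232/2079
  n = 4: D(4) = 4(4 + 5/2) = 26; numerator = -2(-232/2079) + 2(22/63) = 1916/2079; a_4 = (1916/2079)/(26) = 958/27027

r = 3; a_0 = 1; a_1 = -4/7; a_2 = 22/63; a_3 = -232/2079; a_4 = 958/27027


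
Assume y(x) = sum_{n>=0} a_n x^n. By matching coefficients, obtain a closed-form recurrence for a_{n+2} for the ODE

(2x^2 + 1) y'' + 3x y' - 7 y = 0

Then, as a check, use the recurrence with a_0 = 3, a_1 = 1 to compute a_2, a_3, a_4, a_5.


Substitute y = sum_n a_n x^n.
(1 + 2 x^2) y'' contributes (n+2)(n+1) a_{n+2} + 2 n(n-1) a_n at x^n.
3 x y'(x) contributes 3 n a_n at x^n.
-7 y(x) contributes -7 a_n at x^n.
Matching x^n: (n+2)(n+1) a_{n+2} + (2 n(n-1) + 3 n - 7) a_n = 0.
Thus a_{n+2} = (-2 n(n-1) - 3 n + 7) / ((n+1)(n+2)) * a_n.

Check with a_0 = 3, a_1 = 1 (apply the recurrence for n = 0, 1, 2, 3): a_0 = 3, a_1 = 1, a_2 = 21/2, a_3 = 2/3, a_4 = -21/8, a_5 = -7/15.

a_(n+2) = (-2 n(n-1) - 3 n + 7) / ((n+1)(n+2)) * a_n; check: a_0 = 3, a_1 = 1, a_2 = 21/2, a_3 = 2/3, a_4 = -21/8, a_5 = -7/15


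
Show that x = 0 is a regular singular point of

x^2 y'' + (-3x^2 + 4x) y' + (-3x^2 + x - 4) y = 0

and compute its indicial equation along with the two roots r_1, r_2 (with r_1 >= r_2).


Divide by x^2 to reach normal form y'' + P_1(x) y' + P_2(x) y = 0 with P_1(x) = -3 + 4/x and P_2(x) = -3 + 1/x - 4/x^2.
x = 0 is a singular point because the y'-coefficient -3 + 4/x has a pole at x = 0 and the y-coefficient -3 + 1/x - 4/x^2 has a pole at x = 0.
It is a regular singular point because x P_1(x) = p(x) = 4 - 3x and x^2 P_2(x) = q(x) = -3x^2 + x - 4 are polynomials, hence analytic at x = 0.
p(0) = 4,  q(0) = -4.
Indicial equation: r(r-1) + p(0) r + q(0) = 0, i.e. r^2 + (p(0) - 1) r + q(0) = 0, i.e. r^2 + 3 r - 4 = 0.
Discriminant: (3)^2 - 4(-4) = 25, so r = (-3 ± 5)/2.
Solving: r_1 = 1, r_2 = -4.

indicial: r^2 + 3 r - 4 = 0; roots r_1 = 1, r_2 = -4


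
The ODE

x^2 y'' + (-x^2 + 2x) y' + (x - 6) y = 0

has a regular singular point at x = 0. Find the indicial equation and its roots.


Divide by x^2 to reach normal form y'' + P_1(x) y' + P_2(x) y = 0 with P_1(x) = -1 + 2/x and P_2(x) = 1/x - 6/x^2.
x = 0 is a singular point because the y'-coefficient -1 + 2/x has a pole at x = 0 and the y-coefficient 1/x - 6/x^2 has a pole at x = 0.
It is a regular singular point because x P_1(x) = p(x) = 2 - x and x^2 P_2(x) = q(x) = x - 6 are polynomials, hence analytic at x = 0.
p(0) = 2,  q(0) = -6.
Indicial equation: r(r-1) + p(0) r + q(0) = 0, i.e. r^2 + (p(0) - 1) r + q(0) = 0, i.e. r^2 + 1 r - 6 = 0.
Discriminant: (1)^2 - 4(-6) = 25, so r = (-1 ± 5)/2.
Solving: r_1 = 2, r_2 = -3.

indicial: r^2 + 1 r - 6 = 0; roots r_1 = 2, r_2 = -3


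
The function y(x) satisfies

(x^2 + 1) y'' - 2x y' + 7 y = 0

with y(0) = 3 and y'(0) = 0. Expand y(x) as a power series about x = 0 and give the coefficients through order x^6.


Ansatz: y(x) = sum_{n>=0} a_n x^n, so y'(x) = sum_{n>=1} n a_n x^(n-1) and y''(x) = sum_{n>=2} n(n-1) a_n x^(n-2).
Substitute into P(x) y'' + Q(x) y' + R(x) y = 0 with P(x) = x^2 + 1, Q(x) = -2x, R(x) = 7, and match powers of x.
Initial conditions: a_0 = 3, a_1 = 0.
Setting the coefficient of each power of x to zero and solving order by order (substituting the coefficients already found):
  x^0: 2 a_2 + 7 a_0 = 0  ->  2 a_2 = -7 a_0 = -21  ->  a_2 = -21/2
  x^1: 6 a_3 + 5 a_1 = 0  ->  6 a_3 = -5 a_1 = 0  ->  a_3 = 0
  x^2: 12 a_4 + 5 a_2 = 0  ->  12 a_4 = -5 a_2 = 105/2  ->  a_4 = 35/8
  x^3: 20 a_5 + 7 a_3 = 0  ->  20 a_5 = -7 a_3 = 0  ->  a_5 = 0
  x^4: 30 a_6 + 11 a_4 = 0  ->  30 a_6 = -11 a_4 = -385/8  ->  a_6 = -77/48
Truncated series: y(x) = 3 - (21/2) x^2 + (35/8) x^4 - (77/48) x^6 + O(x^7).

a_0 = 3; a_1 = 0; a_2 = -21/2; a_3 = 0; a_4 = 35/8; a_5 = 0; a_6 = -77/48


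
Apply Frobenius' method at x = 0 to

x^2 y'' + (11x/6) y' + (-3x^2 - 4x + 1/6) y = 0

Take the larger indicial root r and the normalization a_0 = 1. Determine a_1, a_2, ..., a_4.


Write in Frobenius form y'' + (p(x)/x) y' + (q(x)/x^2) y = 0:
  p(x) = 11/6,  q(x) = -3x^2 - 4x + 1/6.
Indicial equation: r(r-1) + (11/6) r + (1/6) = 0 -> roots r_1 = -1/3, r_2 = -1/2.
Take r = r_1 = -1/3. Let y(x) = x^r sum_{n>=0} a_n x^n with a_0 = 1.
Substitute y = x^r sum a_n x^n and match x^{r+n}. The recurrence is
  D(n) a_n - 4 a_{n-1} - 3 a_{n-2} = 0,  where D(n) = (r+n)(r+n-1) + (11/6)(r+n) + (1/6).
  a_n = [4 a_{n-1} + 3 a_{n-2}] / D(n).
Since the indicial polynomial factors as (r - r_1)(r - r_2), D(n) = (r_1 + n - r_1)(r_1 + n - r_2) = n(n + 1/6).
Evaluating step by step (a_0 = 1):
  n = 1: D(1) = 1(1 + 1/6) = 7/6; numerator = 4(1) = 4; a_1 = (4)/(7/6) = 24/7
  n = 2: D(2) = 2(2 + 1/6) = 13/3; numerator = 4(24/7) + 3(1) = 117/7; a_2 = (117/7)/(13/3) = 27/7
  n = 3: D(3) = 3(3 + 1/6) = 19/2; numerator = 4(27/7) + 3(24/7) = 180/7; a_3 = (180/7)/(19/2) = 360/133
  n = 4: D(4) = 4(4 + 1/6) = 50/3; numerator = 4(360/133) + 3(27/7) = 2979/133; a_4 = (2979/133)/(50/3) = 8937/6650

r = -1/3; a_0 = 1; a_1 = 24/7; a_2 = 27/7; a_3 = 360/133; a_4 = 8937/6650
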